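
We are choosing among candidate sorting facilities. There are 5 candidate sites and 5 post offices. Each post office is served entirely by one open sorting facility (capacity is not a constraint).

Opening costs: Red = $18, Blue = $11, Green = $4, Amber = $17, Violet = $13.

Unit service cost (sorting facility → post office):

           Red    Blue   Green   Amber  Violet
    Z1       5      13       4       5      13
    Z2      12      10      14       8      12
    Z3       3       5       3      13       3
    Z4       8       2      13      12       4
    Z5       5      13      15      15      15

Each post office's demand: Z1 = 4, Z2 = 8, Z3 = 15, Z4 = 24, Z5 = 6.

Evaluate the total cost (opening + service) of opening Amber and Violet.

Each post office is assigned to its cheapest site among the open ones.
{Amber, Violet}: Z1→Amber 5·4=20, Z2→Amber 8·8=64, Z3→Violet 3·15=45, Z4→Violet 4·24=96, Z5→Amber 15·6=90. Service 315; fixed 30; total 345.

Total cost: 345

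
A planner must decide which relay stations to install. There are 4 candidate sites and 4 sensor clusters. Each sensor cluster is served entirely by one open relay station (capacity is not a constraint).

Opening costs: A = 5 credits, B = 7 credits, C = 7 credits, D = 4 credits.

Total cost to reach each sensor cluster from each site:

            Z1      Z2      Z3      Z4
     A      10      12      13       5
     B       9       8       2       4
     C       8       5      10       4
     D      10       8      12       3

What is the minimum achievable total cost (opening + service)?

For any fixed open set, each sensor cluster goes to its cheapest open site; total = fixed + service.
{B}: Z1→B 9, Z2→B 8, Z3→B 2, Z4→B 4. Service 23; fixed 7; total 30.
{B, C}: service 19 + fixed 14 = 33
{B, D}: Z1→B 9, Z2→B 8, Z3→B 2, Z4→D 3. Service 22; fixed 11; total 33.
{A, B, C, D}: Z1→C 8, Z2→C 5, Z3→B 2, Z4→D 3. Service 18; fixed 23; total 41.
No other subset beats 30.

Minimum total cost: 30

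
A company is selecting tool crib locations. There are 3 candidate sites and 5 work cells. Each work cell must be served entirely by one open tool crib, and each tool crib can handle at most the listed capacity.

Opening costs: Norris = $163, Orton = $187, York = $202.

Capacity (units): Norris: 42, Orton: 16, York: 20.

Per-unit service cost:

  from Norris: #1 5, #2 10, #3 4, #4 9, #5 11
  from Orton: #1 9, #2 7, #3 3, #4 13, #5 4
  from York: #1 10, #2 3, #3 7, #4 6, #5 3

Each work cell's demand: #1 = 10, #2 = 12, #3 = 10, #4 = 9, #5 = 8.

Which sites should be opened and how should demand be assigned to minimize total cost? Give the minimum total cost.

Minimum total cost: 596

Open {Norris, York}: #1→Norris 5·10=50, #2→York 3·12=36, #3→Norris 4·10=40, #4→Norris 9·9=81, #5→York 3·8=24.
Loads: Norris carries 29/42, York carries 20/20. Service 231; fixed 365; total 596.
Next best feasible plan costs 653.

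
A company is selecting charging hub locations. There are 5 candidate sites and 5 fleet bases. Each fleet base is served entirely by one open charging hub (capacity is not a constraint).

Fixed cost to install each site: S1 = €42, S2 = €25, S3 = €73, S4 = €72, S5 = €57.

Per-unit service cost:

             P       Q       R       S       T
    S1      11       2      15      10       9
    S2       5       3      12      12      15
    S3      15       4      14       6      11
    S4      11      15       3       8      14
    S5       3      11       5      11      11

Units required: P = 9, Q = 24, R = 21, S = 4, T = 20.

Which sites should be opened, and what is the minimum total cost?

Open S1 and S5; minimum total cost 499.

For any fixed open set, each fleet base goes to its cheapest open site; total = fixed + service.
{S1, S5}: P→S5 3·9=27, Q→S1 2·24=48, R→S5 5·21=105, S→S1 10·4=40, T→S1 9·20=180. Service 400; fixed 99; total 499.
{S1, S2, S4}: service 368 + fixed 139 = 507
{S1, S4, S5}: service 350 + fixed 171 = 521
{S1, S2, S3, S4, S5}: service 342 + fixed 269 = 611
No other subset beats 499.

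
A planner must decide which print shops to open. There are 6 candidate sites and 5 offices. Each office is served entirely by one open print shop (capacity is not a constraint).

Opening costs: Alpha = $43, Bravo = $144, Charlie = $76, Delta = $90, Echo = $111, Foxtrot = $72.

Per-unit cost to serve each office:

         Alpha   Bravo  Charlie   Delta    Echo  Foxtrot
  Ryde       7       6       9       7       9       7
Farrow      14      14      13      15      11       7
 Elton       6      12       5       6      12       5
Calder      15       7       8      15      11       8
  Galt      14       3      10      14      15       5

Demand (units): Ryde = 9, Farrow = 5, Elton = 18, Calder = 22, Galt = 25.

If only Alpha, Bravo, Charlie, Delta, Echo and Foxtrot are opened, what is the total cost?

Total cost: 944

Each office is assigned to its cheapest site among the open ones.
{Alpha, Bravo, Charlie, Delta, Echo, Foxtrot}: Ryde→Bravo 6·9=54, Farrow→Foxtrot 7·5=35, Elton→Charlie 5·18=90, Calder→Bravo 7·22=154, Galt→Bravo 3·25=75. Service 408; fixed 536; total 944.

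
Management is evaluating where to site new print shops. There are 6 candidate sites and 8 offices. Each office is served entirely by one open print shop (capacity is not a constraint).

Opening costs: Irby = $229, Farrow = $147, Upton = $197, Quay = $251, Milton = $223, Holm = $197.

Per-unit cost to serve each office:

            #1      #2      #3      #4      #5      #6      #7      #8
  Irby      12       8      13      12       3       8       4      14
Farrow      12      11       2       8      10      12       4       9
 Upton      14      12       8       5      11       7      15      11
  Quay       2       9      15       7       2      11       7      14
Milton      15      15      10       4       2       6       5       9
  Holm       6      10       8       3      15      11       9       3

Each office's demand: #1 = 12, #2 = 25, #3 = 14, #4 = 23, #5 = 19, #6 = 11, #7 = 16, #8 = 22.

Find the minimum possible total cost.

Minimum total cost: 1154

For any fixed open set, each office goes to its cheapest open site; total = fixed + service.
{Irby, Holm}: #1→Holm 6·12=72, #2→Irby 8·25=200, #3→Holm 8·14=112, #4→Holm 3·23=69, #5→Irby 3·19=57, #6→Irby 8·11=88, #7→Irby 4·16=64, #8→Holm 3·22=66. Service 728; fixed 426; total 1154.
{Milton, Holm}: service 753 + fixed 420 = 1173
{Farrow, Holm}: #1→Holm 6·12=72, #2→Holm 10·25=250, #3→Farrow 2·14=28, #4→Holm 3·23=69, #5→Farrow 10·19=190, #6→Holm 11·11=121, #7→Farrow 4·16=64, #8→Holm 3·22=66. Service 860; fixed 344; total 1204.
{Irby, Farrow, Upton, Quay, Milton, Holm}: #1→Quay 2·12=24, #2→Irby 8·25=200, #3→Farrow 2·14=28, #4→Holm 3·23=69, #5→Quay 2·19=38, #6→Milton 6·11=66, #7→Irby 4·16=64, #8→Holm 3·22=66. Service 555; fixed 1244; total 1799.
No other subset beats 1154.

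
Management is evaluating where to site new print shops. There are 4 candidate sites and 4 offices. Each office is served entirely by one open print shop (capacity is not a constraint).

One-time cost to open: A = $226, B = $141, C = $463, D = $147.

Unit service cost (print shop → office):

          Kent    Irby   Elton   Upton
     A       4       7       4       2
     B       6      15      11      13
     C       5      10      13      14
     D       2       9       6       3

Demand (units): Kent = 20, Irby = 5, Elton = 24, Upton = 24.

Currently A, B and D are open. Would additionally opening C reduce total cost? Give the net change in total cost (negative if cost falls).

Current service cost with {A, B, D}: 219.
Adding C: each office re-picks its cheapest; new service cost 219, saving 0.
Extra fixed cost: 463. Net change = 463 − 0 = 463.
(Totals: 733 → 1196.)

No — net change +463 (cost rises by 463).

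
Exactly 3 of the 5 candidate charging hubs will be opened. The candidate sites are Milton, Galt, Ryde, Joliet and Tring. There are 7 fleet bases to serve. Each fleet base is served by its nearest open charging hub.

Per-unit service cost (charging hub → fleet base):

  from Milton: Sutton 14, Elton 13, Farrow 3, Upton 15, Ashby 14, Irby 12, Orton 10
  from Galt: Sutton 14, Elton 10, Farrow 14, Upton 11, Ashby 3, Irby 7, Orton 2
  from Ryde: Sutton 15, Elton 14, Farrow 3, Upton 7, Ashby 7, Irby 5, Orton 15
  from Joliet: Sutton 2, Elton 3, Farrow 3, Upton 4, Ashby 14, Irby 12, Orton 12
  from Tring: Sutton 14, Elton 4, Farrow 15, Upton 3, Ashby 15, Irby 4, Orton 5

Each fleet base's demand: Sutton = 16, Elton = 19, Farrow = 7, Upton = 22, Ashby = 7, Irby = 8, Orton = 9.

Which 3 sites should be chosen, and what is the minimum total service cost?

Choose Galt, Joliet and Tring; total service cost 247.

With exactly 3 open, each fleet base uses its cheapest among the chosen.
{Galt, Joliet, Tring}: Sutton→Joliet 2·16=32, Elton→Joliet 3·19=57, Farrow→Joliet 3·7=21, Upton→Tring 3·22=66, Ashby→Galt 3·7=21, Irby→Tring 4·8=32, Orton→Galt 2·9=18. Service cost 247.
{Galt, Ryde, Joliet}: service cost 277
{Milton, Galt, Joliet}: service cost 293
Among all 10 size-3 choices, {Galt, Joliet, Tring} is lowest.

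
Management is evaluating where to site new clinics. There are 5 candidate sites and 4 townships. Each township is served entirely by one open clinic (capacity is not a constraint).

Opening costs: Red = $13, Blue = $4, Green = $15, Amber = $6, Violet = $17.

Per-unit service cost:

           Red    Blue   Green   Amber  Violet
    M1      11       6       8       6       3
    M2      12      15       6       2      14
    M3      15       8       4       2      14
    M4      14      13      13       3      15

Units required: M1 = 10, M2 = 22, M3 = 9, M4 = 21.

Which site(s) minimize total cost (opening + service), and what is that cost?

Open Amber and Violet; minimum total cost 178.

For any fixed open set, each township goes to its cheapest open site; total = fixed + service.
{Amber, Violet}: M1→Violet 3·10=30, M2→Amber 2·22=44, M3→Amber 2·9=18, M4→Amber 3·21=63. Service 155; fixed 23; total 178.
{Blue, Amber, Violet}: service 155 + fixed 27 = 182
{Red, Amber, Violet}: service 155 + fixed 36 = 191
{Red, Blue, Green, Amber, Violet}: service 155 + fixed 55 = 210
No other subset beats 178.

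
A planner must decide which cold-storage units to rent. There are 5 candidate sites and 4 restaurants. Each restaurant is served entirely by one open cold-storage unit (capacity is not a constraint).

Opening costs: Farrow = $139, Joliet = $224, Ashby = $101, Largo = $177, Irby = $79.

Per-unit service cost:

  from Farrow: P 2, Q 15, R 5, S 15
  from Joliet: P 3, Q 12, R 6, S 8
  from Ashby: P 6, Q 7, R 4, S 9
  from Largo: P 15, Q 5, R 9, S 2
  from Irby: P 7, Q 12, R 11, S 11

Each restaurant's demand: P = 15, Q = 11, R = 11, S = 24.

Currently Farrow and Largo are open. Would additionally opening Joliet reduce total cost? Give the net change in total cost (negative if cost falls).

Current service cost with {Farrow, Largo}: 188.
Adding Joliet: each restaurant re-picks its cheapest; new service cost 188, saving 0.
Extra fixed cost: 224. Net change = 224 − 0 = 224.
(Totals: 504 → 728.)

No — net change +224 (cost rises by 224).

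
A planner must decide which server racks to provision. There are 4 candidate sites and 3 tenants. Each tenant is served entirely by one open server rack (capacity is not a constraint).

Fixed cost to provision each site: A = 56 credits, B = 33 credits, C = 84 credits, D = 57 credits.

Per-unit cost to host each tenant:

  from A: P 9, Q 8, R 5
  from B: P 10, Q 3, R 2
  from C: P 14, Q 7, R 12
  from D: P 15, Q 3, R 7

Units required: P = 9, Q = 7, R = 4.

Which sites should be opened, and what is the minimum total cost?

Open B only; minimum total cost 152.

For any fixed open set, each tenant goes to its cheapest open site; total = fixed + service.
{B}: P→B 10·9=90, Q→B 3·7=21, R→B 2·4=8. Service 119; fixed 33; total 152.
{A, B}: service 110 + fixed 89 = 199
{B, D}: service 119 + fixed 90 = 209
{A, B, C, D}: service 110 + fixed 230 = 340
(All 15 nonempty subsets were checked; B only is lowest.)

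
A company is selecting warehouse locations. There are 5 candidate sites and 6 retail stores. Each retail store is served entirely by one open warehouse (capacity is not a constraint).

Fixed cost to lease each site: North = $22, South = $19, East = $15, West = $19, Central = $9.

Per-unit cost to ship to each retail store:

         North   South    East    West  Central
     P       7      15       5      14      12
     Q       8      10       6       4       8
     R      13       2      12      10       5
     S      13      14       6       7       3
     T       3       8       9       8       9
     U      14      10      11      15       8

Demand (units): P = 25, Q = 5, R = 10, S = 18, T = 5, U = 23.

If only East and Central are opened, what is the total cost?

Each retail store is assigned to its cheapest site among the open ones.
{East, Central}: P→East 5·25=125, Q→East 6·5=30, R→Central 5·10=50, S→Central 3·18=54, T→East 9·5=45, U→Central 8·23=184. Service 488; fixed 24; total 512.

Total cost: 512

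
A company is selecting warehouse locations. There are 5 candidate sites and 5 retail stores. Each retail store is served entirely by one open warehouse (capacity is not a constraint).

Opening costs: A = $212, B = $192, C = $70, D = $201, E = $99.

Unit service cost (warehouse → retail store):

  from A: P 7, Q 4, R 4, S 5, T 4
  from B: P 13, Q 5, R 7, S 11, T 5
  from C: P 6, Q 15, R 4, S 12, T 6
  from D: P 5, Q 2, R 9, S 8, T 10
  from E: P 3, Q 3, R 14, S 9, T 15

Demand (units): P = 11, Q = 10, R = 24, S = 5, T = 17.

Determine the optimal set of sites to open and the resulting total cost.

Open C and E; minimum total cost 475.

For any fixed open set, each retail store goes to its cheapest open site; total = fixed + service.
{C, E}: P→E 3·11=33, Q→E 3·10=30, R→C 4·24=96, S→E 9·5=45, T→C 6·17=102. Service 306; fixed 169; total 475.
{A}: service 306 + fixed 212 = 518
{C}: P→C 6·11=66, Q→C 15·10=150, R→C 4·24=96, S→C 12·5=60, T→C 6·17=102. Service 474; fixed 70; total 544.
{A, B, C, D, E}: service 242 + fixed 774 = 1016
No other subset beats 475.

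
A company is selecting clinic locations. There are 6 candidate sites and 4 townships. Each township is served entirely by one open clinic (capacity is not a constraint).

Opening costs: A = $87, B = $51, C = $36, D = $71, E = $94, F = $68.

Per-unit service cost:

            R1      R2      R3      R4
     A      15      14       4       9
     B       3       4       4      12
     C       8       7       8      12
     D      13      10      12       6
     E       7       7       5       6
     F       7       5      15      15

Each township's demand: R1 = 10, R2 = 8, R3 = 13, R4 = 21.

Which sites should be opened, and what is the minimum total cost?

Open B and D; minimum total cost 362.

For any fixed open set, each township goes to its cheapest open site; total = fixed + service.
{B, D}: R1→B 3·10=30, R2→B 4·8=32, R3→B 4·13=52, R4→D 6·21=126. Service 240; fixed 122; total 362.
{B, E}: R1→B 3·10=30, R2→B 4·8=32, R3→B 4·13=52, R4→E 6·21=126. Service 240; fixed 145; total 385.
{B, C, D}: R1→B 3·10=30, R2→B 4·8=32, R3→B 4·13=52, R4→D 6·21=126. Service 240; fixed 158; total 398.
{A, B, C, D, E, F}: service 240 + fixed 407 = 647
No other subset beats 362.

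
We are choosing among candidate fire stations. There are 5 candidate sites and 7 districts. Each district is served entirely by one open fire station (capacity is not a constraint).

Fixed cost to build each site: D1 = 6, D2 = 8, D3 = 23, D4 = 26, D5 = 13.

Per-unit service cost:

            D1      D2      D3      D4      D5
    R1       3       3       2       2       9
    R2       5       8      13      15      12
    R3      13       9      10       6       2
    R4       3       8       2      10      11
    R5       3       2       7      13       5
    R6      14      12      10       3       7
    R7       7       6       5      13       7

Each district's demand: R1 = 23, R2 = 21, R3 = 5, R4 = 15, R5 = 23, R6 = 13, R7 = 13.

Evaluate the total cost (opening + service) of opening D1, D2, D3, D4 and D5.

Each district is assigned to its cheapest site among the open ones.
{D1, D2, D3, D4, D5}: R1→D3 2·23=46, R2→D1 5·21=105, R3→D5 2·5=10, R4→D3 2·15=30, R5→D2 2·23=46, R6→D4 3·13=39, R7→D3 5·13=65. Service 341; fixed 76; total 417.

Total cost: 417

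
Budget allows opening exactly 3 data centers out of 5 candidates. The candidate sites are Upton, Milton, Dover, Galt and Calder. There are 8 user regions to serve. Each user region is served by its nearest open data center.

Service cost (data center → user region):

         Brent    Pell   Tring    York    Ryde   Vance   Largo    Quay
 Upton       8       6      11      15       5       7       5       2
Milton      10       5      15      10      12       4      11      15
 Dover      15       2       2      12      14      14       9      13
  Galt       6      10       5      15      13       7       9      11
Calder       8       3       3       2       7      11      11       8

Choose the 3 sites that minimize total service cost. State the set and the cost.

Choose Upton, Milton and Calder; total service cost 32.

With exactly 3 open, each user region uses its cheapest among the chosen.
{Upton, Milton, Calder}: Brent→Upton 8, Pell→Calder 3, Tring→Calder 3, York→Calder 2, Ryde→Upton 5, Vance→Milton 4, Largo→Upton 5, Quay→Upton 2. Service cost 32.
{Upton, Dover, Calder}: service cost 33
{Upton, Galt, Calder}: service cost 33
Among all 10 size-3 choices, {Upton, Milton, Calder} is lowest.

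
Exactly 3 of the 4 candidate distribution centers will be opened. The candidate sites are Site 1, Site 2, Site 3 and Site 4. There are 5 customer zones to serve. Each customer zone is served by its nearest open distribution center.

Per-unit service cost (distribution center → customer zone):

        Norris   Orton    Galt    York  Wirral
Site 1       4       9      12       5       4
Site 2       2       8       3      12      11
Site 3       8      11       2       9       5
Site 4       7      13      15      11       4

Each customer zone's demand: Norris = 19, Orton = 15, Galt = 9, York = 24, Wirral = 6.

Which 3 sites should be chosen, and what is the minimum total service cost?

Choose Site 1, Site 2 and Site 3; total service cost 320.

With exactly 3 open, each customer zone uses its cheapest among the chosen.
{Site 1, Site 2, Site 3}: Norris→Site 2 2·19=38, Orton→Site 2 8·15=120, Galt→Site 3 2·9=18, York→Site 1 5·24=120, Wirral→Site 1 4·6=24. Service cost 320.
{Site 1, Site 2, Site 4}: service cost 329
{Site 1, Site 3, Site 4}: service cost 373
Among all 4 size-3 choices, {Site 1, Site 2, Site 3} is lowest.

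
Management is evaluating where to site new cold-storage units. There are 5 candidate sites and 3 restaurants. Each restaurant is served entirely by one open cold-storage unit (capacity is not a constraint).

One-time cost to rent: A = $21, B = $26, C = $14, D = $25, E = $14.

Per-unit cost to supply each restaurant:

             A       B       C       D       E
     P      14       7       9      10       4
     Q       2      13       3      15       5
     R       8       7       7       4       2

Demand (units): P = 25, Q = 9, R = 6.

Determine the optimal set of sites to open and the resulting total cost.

For any fixed open set, each restaurant goes to its cheapest open site; total = fixed + service.
{A, E}: P→E 4·25=100, Q→A 2·9=18, R→E 2·6=12. Service 130; fixed 35; total 165.
{C, E}: P→E 4·25=100, Q→C 3·9=27, R→E 2·6=12. Service 139; fixed 28; total 167.
{E}: P→E 4·25=100, Q→E 5·9=45, R→E 2·6=12. Service 157; fixed 14; total 171.
{A, B, C, D, E}: P→E 4·25=100, Q→A 2·9=18, R→E 2·6=12. Service 130; fixed 100; total 230.
No other subset beats 165.

Open A and E; minimum total cost 165.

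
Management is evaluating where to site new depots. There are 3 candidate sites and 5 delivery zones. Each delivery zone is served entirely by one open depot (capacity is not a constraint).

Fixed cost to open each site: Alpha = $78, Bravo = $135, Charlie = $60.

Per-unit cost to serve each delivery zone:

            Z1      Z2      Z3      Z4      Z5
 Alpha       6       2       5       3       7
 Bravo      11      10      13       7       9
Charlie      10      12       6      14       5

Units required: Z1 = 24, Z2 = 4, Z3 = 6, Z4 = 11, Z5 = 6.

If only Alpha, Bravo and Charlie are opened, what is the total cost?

Each delivery zone is assigned to its cheapest site among the open ones.
{Alpha, Bravo, Charlie}: Z1→Alpha 6·24=144, Z2→Alpha 2·4=8, Z3→Alpha 5·6=30, Z4→Alpha 3·11=33, Z5→Charlie 5·6=30. Service 245; fixed 273; total 518.

Total cost: 518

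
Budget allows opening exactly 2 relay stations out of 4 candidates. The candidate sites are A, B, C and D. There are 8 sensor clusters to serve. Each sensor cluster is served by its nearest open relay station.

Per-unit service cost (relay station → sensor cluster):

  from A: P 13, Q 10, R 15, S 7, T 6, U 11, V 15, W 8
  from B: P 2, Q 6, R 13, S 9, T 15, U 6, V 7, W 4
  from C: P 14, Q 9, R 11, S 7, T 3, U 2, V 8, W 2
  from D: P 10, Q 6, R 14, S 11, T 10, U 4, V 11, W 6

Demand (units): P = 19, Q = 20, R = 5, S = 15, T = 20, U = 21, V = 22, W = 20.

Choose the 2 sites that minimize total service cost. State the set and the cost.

With exactly 2 open, each sensor cluster uses its cheapest among the chosen.
{B, C}: P→B 2·19=38, Q→B 6·20=120, R→C 11·5=55, S→C 7·15=105, T→C 3·20=60, U→C 2·21=42, V→B 7·22=154, W→C 2·20=40. Service cost 614.
{C, D}: service cost 788
{A, B}: service cost 808
Among all 6 size-2 choices, {B, C} is lowest.

Choose B and C; total service cost 614.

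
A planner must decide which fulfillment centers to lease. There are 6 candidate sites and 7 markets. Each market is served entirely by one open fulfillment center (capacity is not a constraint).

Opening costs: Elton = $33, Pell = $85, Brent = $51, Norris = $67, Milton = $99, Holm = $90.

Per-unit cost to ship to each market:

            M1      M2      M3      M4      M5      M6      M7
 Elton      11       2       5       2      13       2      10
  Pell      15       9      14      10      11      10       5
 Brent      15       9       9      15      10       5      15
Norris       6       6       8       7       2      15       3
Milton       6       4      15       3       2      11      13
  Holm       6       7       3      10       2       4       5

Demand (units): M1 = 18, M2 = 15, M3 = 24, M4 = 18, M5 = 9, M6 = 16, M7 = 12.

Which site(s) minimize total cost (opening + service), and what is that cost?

For any fixed open set, each market goes to its cheapest open site; total = fixed + service.
{Elton, Holm}: M1→Holm 6·18=108, M2→Elton 2·15=30, M3→Holm 3·24=72, M4→Elton 2·18=36, M5→Holm 2·9=18, M6→Elton 2·16=32, M7→Holm 5·12=60. Service 356; fixed 123; total 479.
{Elton, Norris}: service 380 + fixed 100 = 480
{Elton, Norris, Holm}: service 332 + fixed 190 = 522
{Elton, Pell, Brent, Norris, Milton, Holm}: service 332 + fixed 425 = 757
No other subset beats 479.

Open Elton and Holm; minimum total cost 479.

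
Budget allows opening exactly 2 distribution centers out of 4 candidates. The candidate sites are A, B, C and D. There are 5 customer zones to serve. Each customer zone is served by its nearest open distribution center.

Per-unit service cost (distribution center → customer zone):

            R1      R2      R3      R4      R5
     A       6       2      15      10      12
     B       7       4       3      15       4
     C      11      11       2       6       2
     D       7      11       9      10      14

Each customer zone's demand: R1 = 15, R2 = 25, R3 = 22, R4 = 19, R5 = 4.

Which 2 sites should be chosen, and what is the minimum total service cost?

Choose A and C; total service cost 306.

With exactly 2 open, each customer zone uses its cheapest among the chosen.
{A, C}: R1→A 6·15=90, R2→A 2·25=50, R3→C 2·22=44, R4→C 6·19=114, R5→C 2·4=8. Service cost 306.
{B, C}: service cost 371
{A, B}: service cost 412
Among all 6 size-2 choices, {A, C} is lowest.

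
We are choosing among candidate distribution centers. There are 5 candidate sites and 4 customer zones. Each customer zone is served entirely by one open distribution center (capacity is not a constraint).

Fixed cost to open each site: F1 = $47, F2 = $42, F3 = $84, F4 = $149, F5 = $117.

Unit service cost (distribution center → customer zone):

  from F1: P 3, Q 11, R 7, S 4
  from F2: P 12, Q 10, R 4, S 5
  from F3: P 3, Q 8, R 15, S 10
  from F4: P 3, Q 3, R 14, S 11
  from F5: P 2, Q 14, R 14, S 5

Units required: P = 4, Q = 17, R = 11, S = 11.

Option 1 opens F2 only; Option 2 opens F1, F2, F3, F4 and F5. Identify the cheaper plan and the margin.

Option 1: {F2}: P→F2 12·4=48, Q→F2 10·17=170, R→F2 4·11=44, S→F2 5·11=55. Service 317; fixed 42; total 359.
Option 2: {F1, F2, F3, F4, F5}: P→F5 2·4=8, Q→F4 3·17=51, R→F2 4·11=44, S→F1 4·11=44. Service 147; fixed 439; total 586.
Difference: |359 − 586| = 227.

Option 1 is cheaper by 227.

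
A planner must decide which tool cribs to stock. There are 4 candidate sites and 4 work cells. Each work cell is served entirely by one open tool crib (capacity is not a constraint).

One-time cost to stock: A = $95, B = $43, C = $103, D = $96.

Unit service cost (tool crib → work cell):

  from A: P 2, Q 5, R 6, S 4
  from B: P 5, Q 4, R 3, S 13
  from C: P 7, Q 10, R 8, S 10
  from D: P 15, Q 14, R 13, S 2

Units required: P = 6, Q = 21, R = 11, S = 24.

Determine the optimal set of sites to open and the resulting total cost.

For any fixed open set, each work cell goes to its cheapest open site; total = fixed + service.
{B, D}: P→B 5·6=30, Q→B 4·21=84, R→B 3·11=33, S→D 2·24=48. Service 195; fixed 139; total 334.
{A, B}: service 225 + fixed 138 = 363
{A}: service 279 + fixed 95 = 374
{A, B, C, D}: service 177 + fixed 337 = 514
No other subset beats 334.

Open B and D; minimum total cost 334.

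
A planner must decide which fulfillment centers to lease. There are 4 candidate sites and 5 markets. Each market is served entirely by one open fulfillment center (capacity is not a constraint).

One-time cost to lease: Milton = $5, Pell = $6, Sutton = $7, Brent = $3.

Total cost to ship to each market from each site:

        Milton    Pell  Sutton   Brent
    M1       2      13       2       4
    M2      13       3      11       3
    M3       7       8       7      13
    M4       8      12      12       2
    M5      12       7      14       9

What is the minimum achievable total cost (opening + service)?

For any fixed open set, each market goes to its cheapest open site; total = fixed + service.
{Milton, Brent}: M1→Milton 2, M2→Brent 3, M3→Milton 7, M4→Brent 2, M5→Brent 9. Service 23; fixed 8; total 31.
{Pell, Brent}: service 24 + fixed 9 = 33
{Sutton, Brent}: service 23 + fixed 10 = 33
{Milton, Pell, Sutton, Brent}: M1→Milton 2, M2→Pell 3, M3→Milton 7, M4→Brent 2, M5→Pell 7. Service 21; fixed 21; total 42.
No other subset beats 31.

Minimum total cost: 31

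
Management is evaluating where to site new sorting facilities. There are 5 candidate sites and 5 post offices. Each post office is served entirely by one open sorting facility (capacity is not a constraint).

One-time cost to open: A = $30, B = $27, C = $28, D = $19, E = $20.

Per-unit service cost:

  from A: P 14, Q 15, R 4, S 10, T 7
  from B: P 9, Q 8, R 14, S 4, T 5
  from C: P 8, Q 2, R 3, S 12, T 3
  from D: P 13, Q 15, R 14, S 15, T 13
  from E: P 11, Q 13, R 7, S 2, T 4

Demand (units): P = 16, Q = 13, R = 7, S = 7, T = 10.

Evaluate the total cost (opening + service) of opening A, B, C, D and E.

Each post office is assigned to its cheapest site among the open ones.
{A, B, C, D, E}: P→C 8·16=128, Q→C 2·13=26, R→C 3·7=21, S→E 2·7=14, T→C 3·10=30. Service 219; fixed 124; total 343.

Total cost: 343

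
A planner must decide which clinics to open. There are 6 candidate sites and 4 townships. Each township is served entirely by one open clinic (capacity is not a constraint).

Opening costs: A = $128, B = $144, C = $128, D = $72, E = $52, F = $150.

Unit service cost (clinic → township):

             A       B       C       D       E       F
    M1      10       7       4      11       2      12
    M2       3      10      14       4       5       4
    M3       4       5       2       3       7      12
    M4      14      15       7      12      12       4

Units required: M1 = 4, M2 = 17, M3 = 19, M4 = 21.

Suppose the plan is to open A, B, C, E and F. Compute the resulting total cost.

Total cost: 783

Each township is assigned to its cheapest site among the open ones.
{A, B, C, E, F}: M1→E 2·4=8, M2→A 3·17=51, M3→C 2·19=38, M4→F 4·21=84. Service 181; fixed 602; total 783.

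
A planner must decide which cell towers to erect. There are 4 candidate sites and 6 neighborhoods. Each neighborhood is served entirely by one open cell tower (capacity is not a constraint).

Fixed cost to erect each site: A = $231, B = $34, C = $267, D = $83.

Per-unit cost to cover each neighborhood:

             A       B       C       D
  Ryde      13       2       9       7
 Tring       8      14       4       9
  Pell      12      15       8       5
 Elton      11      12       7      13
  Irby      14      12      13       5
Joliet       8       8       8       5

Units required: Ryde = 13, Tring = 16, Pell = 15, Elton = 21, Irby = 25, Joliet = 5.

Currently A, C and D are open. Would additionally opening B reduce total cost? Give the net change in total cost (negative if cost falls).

Yes — net change −31 (cost falls by 31).

Current service cost with {A, C, D}: 527.
Adding B: each neighborhood re-picks its cheapest; new service cost 462, saving 65.
Extra fixed cost: 34. Net change = 34 − 65 = -31.
(Totals: 1108 → 1077.)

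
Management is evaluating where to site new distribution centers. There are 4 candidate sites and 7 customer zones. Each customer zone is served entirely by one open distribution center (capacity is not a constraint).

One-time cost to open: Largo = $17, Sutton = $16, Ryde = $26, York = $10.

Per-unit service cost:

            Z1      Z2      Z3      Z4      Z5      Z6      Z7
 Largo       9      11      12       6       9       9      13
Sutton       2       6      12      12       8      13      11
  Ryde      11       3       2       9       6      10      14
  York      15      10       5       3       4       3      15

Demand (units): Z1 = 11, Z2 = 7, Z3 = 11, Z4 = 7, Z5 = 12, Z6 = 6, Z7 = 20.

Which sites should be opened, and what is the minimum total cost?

Open Sutton, Ryde and York; minimum total cost 424.

For any fixed open set, each customer zone goes to its cheapest open site; total = fixed + service.
{Sutton, Ryde, York}: Z1→Sutton 2·11=22, Z2→Ryde 3·7=21, Z3→Ryde 2·11=22, Z4→York 3·7=21, Z5→York 4·12=48, Z6→York 3·6=18, Z7→Sutton 11·20=220. Service 372; fixed 52; total 424.
{Largo, Sutton, Ryde, York}: service 372 + fixed 69 = 441
{Sutton, York}: service 426 + fixed 26 = 452
{York}: service 677 + fixed 10 = 687
No other subset beats 424.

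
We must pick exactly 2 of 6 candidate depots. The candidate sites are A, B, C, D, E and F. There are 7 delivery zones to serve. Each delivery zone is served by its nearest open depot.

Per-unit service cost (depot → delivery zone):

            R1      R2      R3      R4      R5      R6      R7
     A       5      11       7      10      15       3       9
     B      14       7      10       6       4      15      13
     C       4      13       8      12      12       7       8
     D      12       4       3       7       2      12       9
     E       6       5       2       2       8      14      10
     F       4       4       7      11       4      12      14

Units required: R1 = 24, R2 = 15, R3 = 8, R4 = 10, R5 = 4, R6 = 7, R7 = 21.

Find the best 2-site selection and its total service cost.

With exactly 2 open, each delivery zone uses its cheapest among the chosen.
{C, E}: R1→C 4·24=96, R2→E 5·15=75, R3→E 2·8=16, R4→E 2·10=20, R5→E 8·4=32, R6→C 7·7=49, R7→C 8·21=168. Service cost 456.
{A, E}: service cost 473
{C, D}: service cost 475
Among all 15 size-2 choices, {C, E} is lowest.

Choose C and E; total service cost 456.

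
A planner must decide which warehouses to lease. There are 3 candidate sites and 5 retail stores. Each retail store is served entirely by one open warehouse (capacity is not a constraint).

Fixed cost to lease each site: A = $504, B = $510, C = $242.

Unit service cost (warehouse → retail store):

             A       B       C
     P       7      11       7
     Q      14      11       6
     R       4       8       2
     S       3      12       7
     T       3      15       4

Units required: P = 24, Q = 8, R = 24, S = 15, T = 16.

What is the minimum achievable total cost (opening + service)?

Minimum total cost: 675

For any fixed open set, each retail store goes to its cheapest open site; total = fixed + service.
{C}: P→C 7·24=168, Q→C 6·8=48, R→C 2·24=48, S→C 7·15=105, T→C 4·16=64. Service 433; fixed 242; total 675.
{A}: service 469 + fixed 504 = 973
{A, C}: service 357 + fixed 746 = 1103
{A, B, C}: service 357 + fixed 1256 = 1613
No other subset beats 675.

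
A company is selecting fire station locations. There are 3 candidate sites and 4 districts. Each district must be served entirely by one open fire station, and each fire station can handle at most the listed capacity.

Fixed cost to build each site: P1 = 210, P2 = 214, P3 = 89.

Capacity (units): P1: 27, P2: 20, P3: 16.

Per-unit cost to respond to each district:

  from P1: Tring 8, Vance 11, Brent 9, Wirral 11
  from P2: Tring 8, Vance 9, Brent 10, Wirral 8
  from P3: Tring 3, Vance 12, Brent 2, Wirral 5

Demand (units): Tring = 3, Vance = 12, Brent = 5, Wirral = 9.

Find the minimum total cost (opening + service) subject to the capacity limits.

Open {P2, P3}: Tring→P2 8·3=24, Vance→P2 9·12=108, Brent→P3 2·5=10, Wirral→P3 5·9=45.
Loads: P2 carries 15/20, P3 carries 14/16. Service 187; fixed 303; total 490.
Next best feasible plan costs 510.

Minimum total cost: 490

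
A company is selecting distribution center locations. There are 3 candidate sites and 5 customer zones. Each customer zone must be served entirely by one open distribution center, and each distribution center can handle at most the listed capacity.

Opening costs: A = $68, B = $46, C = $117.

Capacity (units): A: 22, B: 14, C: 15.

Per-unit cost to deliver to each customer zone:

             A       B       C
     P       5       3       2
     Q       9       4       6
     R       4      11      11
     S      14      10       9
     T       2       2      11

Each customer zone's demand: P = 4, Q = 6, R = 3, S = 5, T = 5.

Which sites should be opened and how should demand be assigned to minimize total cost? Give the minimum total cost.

Minimum total cost: 230

Open {A, B}: P→A 5·4=20, Q→B 4·6=24, R→A 4·3=12, S→B 10·5=50, T→A 2·5=10.
Loads: A carries 12/22, B carries 11/14. Service 116; fixed 114; total 230.
Next best feasible plan costs 242.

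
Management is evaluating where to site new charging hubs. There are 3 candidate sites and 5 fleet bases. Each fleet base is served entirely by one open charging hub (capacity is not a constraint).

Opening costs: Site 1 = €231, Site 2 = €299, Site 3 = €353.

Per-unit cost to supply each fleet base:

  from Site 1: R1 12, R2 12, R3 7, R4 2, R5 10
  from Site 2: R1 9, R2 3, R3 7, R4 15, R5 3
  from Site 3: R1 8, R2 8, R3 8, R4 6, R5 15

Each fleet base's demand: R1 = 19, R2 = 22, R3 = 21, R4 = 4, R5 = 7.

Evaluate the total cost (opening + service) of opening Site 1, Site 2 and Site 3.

Each fleet base is assigned to its cheapest site among the open ones.
{Site 1, Site 2, Site 3}: R1→Site 3 8·19=152, R2→Site 2 3·22=66, R3→Site 1 7·21=147, R4→Site 1 2·4=8, R5→Site 2 3·7=21. Service 394; fixed 883; total 1277.

Total cost: 1277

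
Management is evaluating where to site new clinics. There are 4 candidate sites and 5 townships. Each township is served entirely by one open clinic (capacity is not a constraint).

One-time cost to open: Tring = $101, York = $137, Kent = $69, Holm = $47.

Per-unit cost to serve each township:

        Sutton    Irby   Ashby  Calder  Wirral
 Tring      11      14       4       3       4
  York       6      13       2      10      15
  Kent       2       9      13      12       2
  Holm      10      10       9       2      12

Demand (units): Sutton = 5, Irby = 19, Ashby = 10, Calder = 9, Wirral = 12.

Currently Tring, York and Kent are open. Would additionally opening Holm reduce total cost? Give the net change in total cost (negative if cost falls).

Current service cost with {Tring, York, Kent}: 252.
Adding Holm: each township re-picks its cheapest; new service cost 243, saving 9.
Extra fixed cost: 47. Net change = 47 − 9 = 38.
(Totals: 559 → 597.)

No — net change +38 (cost rises by 38).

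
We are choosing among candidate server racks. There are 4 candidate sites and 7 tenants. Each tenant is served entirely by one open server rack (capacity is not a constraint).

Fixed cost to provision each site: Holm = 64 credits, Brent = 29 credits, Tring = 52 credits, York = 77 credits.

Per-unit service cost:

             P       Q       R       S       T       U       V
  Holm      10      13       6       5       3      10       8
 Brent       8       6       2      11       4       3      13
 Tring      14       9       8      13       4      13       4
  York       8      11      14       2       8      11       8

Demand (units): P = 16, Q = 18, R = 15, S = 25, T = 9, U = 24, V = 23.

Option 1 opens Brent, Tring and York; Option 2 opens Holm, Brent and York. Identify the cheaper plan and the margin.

Option 1: {Brent, Tring, York}: P→Brent 8·16=128, Q→Brent 6·18=108, R→Brent 2·15=30, S→York 2·25=50, T→Brent 4·9=36, U→Brent 3·24=72, V→Tring 4·23=92. Service 516; fixed 158; total 674.
Option 2: {Holm, Brent, York}: P→Brent 8·16=128, Q→Brent 6·18=108, R→Brent 2·15=30, S→York 2·25=50, T→Holm 3·9=27, U→Brent 3·24=72, V→Holm 8·23=184. Service 599; fixed 170; total 769.
Difference: |674 − 769| = 95.

Option 1 is cheaper by 95.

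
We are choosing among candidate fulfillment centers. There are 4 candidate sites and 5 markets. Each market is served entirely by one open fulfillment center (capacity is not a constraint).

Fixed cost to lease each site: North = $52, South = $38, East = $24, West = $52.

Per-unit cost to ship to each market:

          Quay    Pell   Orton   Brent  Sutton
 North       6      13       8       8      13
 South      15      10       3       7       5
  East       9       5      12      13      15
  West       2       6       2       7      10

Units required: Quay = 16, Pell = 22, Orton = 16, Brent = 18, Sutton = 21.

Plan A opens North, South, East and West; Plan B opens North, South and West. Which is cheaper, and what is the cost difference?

Plan B is cheaper by 2.

Plan A: {North, South, East, West}: Quay→West 2·16=32, Pell→East 5·22=110, Orton→West 2·16=32, Brent→South 7·18=126, Sutton→South 5·21=105. Service 405; fixed 166; total 571.
Plan B: {North, South, West}: Quay→West 2·16=32, Pell→West 6·22=132, Orton→West 2·16=32, Brent→South 7·18=126, Sutton→South 5·21=105. Service 427; fixed 142; total 569.
Difference: |571 − 569| = 2.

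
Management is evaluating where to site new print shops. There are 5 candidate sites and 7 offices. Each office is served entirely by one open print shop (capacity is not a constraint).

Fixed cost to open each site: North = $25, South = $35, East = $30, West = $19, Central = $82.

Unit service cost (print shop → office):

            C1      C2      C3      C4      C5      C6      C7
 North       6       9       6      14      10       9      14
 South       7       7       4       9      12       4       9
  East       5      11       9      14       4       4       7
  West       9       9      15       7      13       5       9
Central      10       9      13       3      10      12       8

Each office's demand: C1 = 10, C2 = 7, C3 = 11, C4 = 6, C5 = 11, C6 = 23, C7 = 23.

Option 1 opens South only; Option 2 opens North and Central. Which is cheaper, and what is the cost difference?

Option 1: {South}: C1→South 7·10=70, C2→South 7·7=49, C3→South 4·11=44, C4→South 9·6=54, C5→South 12·11=132, C6→South 4·23=92, C7→South 9·23=207. Service 648; fixed 35; total 683.
Option 2: {North, Central}: C1→North 6·10=60, C2→North 9·7=63, C3→North 6·11=66, C4→Central 3·6=18, C5→North 10·11=110, C6→North 9·23=207, C7→Central 8·23=184. Service 708; fixed 107; total 815.
Difference: |683 − 815| = 132.

Option 1 is cheaper by 132.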